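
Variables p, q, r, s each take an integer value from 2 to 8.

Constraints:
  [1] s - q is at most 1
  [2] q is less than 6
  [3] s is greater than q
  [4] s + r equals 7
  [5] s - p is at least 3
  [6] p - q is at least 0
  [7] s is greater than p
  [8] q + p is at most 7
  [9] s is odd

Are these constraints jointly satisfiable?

Unsatisfiable

Constraints 1, 5, and 6 give q − s ≥ -1, s − p ≥ 3, p − q ≥ 0.
Adding all 3 inequalities: the left sides telescope to 0, and the right sides sum to (-1) + 3 + 0 = 2. So 0 ≥ 2, which is false.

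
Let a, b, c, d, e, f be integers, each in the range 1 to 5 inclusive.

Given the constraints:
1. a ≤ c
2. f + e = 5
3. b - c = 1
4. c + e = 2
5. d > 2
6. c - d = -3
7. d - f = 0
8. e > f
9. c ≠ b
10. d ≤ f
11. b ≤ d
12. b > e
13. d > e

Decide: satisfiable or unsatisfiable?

Unsatisfiable

Constraints 8, 10, 11, and 12 give b ≤ d, d ≤ f, f < e, e < b. Chaining: b ≤ d ≤ f < e < b, which forces b < b — impossible.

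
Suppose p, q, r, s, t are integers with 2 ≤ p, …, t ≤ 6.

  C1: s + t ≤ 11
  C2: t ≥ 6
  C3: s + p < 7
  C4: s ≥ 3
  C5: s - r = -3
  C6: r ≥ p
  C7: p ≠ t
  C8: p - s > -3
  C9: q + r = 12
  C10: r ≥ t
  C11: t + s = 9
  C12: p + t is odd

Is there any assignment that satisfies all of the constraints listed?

The assignment p = 3, q = 6, r = 6, s = 3, t = 6 works:
  constraint 1 holds since s + t = 9.
  constraint 3 holds since s + p = 6.
The rest check out directly.

Satisfiable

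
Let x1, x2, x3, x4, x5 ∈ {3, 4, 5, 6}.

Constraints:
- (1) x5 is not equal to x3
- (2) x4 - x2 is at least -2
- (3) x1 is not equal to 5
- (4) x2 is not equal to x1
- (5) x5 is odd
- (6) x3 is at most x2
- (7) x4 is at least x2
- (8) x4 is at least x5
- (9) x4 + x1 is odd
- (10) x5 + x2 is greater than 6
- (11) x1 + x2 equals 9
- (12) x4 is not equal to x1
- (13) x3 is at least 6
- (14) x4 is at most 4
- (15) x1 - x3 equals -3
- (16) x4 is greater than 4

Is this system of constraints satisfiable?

Unsatisfiable

From constraints 6 and 13: x2 ≥ x3 and x3 ≥ 6, so x2 ≥ 6. From constraints 7 and 14: x2 ≤ x4 and x4 ≤ 4, so x2 ≤ 4. But 4 < 6, so no value of x2 works.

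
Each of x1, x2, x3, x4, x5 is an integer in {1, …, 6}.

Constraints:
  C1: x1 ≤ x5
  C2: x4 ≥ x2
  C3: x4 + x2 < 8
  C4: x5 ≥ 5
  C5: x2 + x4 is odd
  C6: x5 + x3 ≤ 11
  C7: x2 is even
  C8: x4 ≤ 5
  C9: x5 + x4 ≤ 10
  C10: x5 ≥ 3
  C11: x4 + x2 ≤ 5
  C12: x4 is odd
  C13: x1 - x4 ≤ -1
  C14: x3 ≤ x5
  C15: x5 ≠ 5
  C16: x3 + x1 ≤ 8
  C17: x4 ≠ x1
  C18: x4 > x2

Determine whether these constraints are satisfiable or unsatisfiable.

Satisfiable

One satisfying assignment is x1 = 2, x2 = 2, x3 = 3, x4 = 3, x5 = 6.
For the less obvious constraints — constraint 3: x4 + x2 = 5; constraint 6: x5 + x3 = 9 — and the others hold by inspection.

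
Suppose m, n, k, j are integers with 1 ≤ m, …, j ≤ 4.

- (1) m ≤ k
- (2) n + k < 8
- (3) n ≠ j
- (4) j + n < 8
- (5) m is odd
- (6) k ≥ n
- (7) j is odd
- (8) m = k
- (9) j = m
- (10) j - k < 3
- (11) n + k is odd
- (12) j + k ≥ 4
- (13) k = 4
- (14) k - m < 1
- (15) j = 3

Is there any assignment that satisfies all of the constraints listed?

Unsatisfiable

Constraint 15 fixes j = 3 and constraint 13 fixes k = 4. Constraints 8 and 9 give j = m = k, so j = k. But 3 ≠ 4 — contradiction.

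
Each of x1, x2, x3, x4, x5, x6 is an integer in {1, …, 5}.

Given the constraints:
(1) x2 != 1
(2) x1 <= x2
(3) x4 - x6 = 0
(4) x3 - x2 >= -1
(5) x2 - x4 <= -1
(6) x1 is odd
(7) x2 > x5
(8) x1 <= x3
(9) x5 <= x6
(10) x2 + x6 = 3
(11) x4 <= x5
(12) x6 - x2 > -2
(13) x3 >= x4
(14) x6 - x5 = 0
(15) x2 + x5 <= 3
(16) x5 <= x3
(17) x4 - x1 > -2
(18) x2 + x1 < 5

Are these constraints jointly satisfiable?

Unsatisfiable

Constraints 5, 7, and 11 give x2 < x4, x4 ≤ x5, x5 < x2. Chaining: x2 < x4 ≤ x5 < x2, which forces x2 < x2 — impossible.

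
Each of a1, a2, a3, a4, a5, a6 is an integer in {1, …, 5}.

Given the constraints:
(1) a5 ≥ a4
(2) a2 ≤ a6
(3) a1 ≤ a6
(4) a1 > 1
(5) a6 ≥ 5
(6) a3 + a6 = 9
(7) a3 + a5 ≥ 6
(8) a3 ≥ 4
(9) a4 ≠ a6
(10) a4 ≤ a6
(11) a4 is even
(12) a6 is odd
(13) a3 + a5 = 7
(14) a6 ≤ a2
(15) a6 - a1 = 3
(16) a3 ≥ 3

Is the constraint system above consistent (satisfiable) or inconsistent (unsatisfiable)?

The assignment a1 = 2, a2 = 5, a3 = 4, a4 = 2, a5 = 3, a6 = 5 works:
  constraint 6 holds since a3 + a6 = 9.
  constraint 7 holds since a3 + a5 = 7.
The rest check out directly.

Satisfiable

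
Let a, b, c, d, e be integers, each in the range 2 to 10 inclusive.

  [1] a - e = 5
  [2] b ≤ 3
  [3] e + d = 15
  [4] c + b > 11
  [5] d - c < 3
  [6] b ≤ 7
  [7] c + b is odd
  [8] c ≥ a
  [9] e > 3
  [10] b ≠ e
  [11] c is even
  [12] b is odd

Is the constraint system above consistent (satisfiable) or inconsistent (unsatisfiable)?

Take a = 10, b = 3, c = 10, d = 10, e = 5. Then constraint 1: a - e = 5; constraint 3: e + d = 15; constraint 4: c + b = 13, and every other listed constraint is also met.

Satisfiable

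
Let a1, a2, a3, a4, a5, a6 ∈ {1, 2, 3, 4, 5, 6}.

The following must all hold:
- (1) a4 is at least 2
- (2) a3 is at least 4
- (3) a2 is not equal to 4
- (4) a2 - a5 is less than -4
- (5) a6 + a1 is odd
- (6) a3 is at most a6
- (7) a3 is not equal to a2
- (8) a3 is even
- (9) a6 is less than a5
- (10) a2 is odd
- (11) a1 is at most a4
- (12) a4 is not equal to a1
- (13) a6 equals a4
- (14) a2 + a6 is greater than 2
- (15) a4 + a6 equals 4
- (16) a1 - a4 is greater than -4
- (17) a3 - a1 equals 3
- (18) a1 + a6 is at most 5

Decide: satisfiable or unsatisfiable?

From constraint 1: a4 ≥ 2. From constraints 2 and 6: a6 ≥ a3 ≥ 4. Hence a4 + a6 ≥ 6. But constraint 15 requires a4 + a6 = 4, and 4 < 6. Contradiction.

Unsatisfiable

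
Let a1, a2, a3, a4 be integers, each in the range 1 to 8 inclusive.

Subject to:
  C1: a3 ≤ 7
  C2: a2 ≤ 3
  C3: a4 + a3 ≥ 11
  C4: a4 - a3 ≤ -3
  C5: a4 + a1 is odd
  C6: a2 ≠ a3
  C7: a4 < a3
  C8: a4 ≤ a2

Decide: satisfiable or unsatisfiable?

From constraints 2 and 8: a4 ≤ a2 ≤ 3. From constraint 1: a3 ≤ 7. Hence a4 + a3 ≤ 10. But constraint 3 requires a4 + a3 ≥ 11, and 11 > 10. Contradiction.

Unsatisfiable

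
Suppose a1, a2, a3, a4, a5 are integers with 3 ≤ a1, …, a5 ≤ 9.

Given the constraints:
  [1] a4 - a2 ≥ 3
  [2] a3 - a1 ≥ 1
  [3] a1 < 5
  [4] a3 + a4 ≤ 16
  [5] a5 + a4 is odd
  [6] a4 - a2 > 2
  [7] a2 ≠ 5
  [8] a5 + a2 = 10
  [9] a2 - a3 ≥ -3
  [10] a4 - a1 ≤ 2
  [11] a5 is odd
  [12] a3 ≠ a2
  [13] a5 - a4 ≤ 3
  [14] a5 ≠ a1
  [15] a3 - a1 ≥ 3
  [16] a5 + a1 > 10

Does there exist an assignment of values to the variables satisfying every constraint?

Unsatisfiable

Constraints 1, 9, 10, and 15 give a1 − a4 ≥ -2, a4 − a2 ≥ 3, a2 − a3 ≥ -3, a3 − a1 ≥ 3.
Adding all 4 inequalities: the left sides telescope to 0, and the right sides sum to (-2) + 3 + (-3) + 3 = 1. So 0 ≥ 1, which is false.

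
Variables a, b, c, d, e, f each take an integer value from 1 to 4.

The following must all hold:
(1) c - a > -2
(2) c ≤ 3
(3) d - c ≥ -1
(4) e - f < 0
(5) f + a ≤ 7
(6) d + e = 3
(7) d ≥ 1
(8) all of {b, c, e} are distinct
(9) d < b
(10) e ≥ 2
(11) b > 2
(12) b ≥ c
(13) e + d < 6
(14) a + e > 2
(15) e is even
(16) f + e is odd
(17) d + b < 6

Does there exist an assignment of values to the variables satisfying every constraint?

Setting (a, b, c, d, e, f) = (2, 3, 1, 1, 2, 3) satisfies everything: constraint 1: c - a = -1; constraint 3: d - c = 0, and the others follow.

Satisfiable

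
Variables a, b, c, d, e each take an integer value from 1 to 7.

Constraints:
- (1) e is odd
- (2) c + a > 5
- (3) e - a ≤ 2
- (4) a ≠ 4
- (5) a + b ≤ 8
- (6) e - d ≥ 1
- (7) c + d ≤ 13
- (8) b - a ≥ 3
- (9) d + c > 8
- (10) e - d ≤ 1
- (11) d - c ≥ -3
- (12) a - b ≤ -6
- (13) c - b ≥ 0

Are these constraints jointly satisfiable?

Constraints 3, 6, 11, 12, and 13 give a − e ≥ -2, e − d ≥ 1, d − c ≥ -3, c − b ≥ 0, b − a ≥ 6.
Adding all 5 inequalities: the left sides telescope to 0, and the right sides sum to (-2) + 1 + (-3) + 0 + 6 = 2. So 0 ≥ 2, which is false.

Unsatisfiable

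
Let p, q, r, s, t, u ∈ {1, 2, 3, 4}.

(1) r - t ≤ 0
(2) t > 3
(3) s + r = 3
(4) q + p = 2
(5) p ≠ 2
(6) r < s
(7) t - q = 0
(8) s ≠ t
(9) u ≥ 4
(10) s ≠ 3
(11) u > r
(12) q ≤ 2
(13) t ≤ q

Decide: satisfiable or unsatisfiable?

Unsatisfiable

From constraint 2: t ≥ 4. From constraints 12 and 13: t ≤ q and q ≤ 2, so t ≤ 2. But 2 < 4, so no value of t works.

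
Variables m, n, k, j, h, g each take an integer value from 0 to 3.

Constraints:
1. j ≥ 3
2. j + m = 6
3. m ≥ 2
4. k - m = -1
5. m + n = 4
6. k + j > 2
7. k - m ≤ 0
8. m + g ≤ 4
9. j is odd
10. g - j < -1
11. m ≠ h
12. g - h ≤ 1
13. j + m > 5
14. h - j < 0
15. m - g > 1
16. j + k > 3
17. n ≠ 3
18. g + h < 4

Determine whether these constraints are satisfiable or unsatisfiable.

Satisfiable

The assignment m = 3, n = 1, k = 2, j = 3, h = 1, g = 0 works:
  constraint 2 holds since j + m = 6.
  constraint 4 holds since k - m = -1.
  constraint 5 holds since m + n = 4.
The rest check out directly.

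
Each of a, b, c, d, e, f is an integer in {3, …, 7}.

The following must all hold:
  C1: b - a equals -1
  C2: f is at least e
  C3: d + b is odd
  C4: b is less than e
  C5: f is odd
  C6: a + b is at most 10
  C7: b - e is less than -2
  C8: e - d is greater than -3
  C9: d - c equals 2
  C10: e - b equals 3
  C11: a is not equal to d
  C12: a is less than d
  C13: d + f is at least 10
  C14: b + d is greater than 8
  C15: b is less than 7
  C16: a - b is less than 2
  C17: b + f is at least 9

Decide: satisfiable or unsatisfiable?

One satisfying assignment is a = 4, b = 3, c = 4, d = 6, e = 6, f = 7.
For the less obvious constraints — constraint 1: b - a = -1; constraint 6: a + b = 7 — and the others hold by inspection.

Satisfiable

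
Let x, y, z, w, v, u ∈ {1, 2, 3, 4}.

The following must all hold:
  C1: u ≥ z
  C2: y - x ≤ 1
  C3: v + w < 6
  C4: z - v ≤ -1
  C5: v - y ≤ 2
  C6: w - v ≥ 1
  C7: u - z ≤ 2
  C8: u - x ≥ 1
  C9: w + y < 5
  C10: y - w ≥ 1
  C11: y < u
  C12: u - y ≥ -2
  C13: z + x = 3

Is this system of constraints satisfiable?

Unsatisfiable

Constraints 2, 4, 6, 7, 8, and 10 give z − u ≥ -2, u − x ≥ 1, x − y ≥ -1, y − w ≥ 1, w − v ≥ 1, v − z ≥ 1.
Adding all 6 inequalities: the left sides telescope to 0, and the right sides sum to (-2) + 1 + (-1) + 1 + 1 + 1 = 1. So 0 ≥ 1, which is false.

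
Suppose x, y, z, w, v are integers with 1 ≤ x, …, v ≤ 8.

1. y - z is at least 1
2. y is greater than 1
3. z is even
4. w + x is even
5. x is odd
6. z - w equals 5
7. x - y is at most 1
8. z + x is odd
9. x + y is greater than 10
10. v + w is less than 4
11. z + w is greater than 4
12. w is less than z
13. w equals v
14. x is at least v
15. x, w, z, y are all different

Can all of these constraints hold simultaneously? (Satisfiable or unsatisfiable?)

Take x = 5, y = 7, z = 6, w = 1, v = 1. Then constraint 1: y - z = 1; constraint 6: z - w = 5, and every other listed constraint is also met.

Satisfiable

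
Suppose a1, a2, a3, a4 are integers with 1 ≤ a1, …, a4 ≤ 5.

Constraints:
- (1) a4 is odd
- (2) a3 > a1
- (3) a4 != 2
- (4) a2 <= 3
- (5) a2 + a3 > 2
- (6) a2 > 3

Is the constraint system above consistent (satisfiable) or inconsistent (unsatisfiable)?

Unsatisfiable

From constraint 6: a2 ≥ 4. From constraint 4: a2 ≤ 3. But 3 < 4, so no value of a2 works.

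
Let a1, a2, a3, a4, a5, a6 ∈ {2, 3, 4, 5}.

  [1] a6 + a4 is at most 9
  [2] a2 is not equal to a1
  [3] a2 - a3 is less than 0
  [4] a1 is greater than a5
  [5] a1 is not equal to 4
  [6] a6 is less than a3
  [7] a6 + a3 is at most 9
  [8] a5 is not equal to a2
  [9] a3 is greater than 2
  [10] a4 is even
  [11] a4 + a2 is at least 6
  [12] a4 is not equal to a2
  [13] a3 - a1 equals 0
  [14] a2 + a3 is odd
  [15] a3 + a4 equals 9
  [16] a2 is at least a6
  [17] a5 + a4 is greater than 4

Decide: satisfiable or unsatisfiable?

Take a1 = 5, a2 = 2, a3 = 5, a4 = 4, a5 = 3, a6 = 2. Then constraint 1: a6 + a4 = 6; constraint 3: a2 - a3 = -3, and every other listed constraint is also met.

Satisfiable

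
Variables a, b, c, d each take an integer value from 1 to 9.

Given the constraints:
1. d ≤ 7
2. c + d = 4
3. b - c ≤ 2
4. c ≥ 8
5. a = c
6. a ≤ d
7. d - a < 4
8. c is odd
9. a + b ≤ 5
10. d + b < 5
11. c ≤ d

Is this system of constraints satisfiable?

Unsatisfiable

From constraints 4 and 11: d ≥ c and c ≥ 8, so d ≥ 8. From constraint 1: d ≤ 7. But 7 < 8, so no value of d works.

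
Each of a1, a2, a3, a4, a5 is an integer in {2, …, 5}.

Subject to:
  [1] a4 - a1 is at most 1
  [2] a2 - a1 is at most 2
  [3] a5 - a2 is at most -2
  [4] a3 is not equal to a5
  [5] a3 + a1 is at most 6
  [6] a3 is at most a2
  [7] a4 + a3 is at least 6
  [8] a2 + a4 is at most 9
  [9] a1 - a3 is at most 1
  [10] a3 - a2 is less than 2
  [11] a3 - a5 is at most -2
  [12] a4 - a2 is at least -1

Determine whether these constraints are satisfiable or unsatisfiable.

Constraints 1, 3, 9, 11, and 12 give a3 − a1 ≥ -1, a1 − a4 ≥ -1, a4 − a2 ≥ -1, a2 − a5 ≥ 2, a5 − a3 ≥ 2.
Adding all 5 inequalities: the left sides telescope to 0, and the right sides sum to (-1) + (-1) + (-1) + 2 + 2 = 1. So 0 ≥ 1, which is false.

Unsatisfiable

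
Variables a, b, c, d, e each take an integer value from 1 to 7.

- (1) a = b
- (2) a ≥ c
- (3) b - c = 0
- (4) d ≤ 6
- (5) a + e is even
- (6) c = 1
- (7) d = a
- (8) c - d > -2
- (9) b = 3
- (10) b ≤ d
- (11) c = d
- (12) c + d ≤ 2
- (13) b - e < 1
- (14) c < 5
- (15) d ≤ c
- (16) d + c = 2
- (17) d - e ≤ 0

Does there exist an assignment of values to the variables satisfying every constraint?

Unsatisfiable

Constraint 6 fixes c = 1 and constraint 9 fixes b = 3. Constraints 1, 7, and 11 give c = d = a = b, so c = b. But 1 ≠ 3 — contradiction.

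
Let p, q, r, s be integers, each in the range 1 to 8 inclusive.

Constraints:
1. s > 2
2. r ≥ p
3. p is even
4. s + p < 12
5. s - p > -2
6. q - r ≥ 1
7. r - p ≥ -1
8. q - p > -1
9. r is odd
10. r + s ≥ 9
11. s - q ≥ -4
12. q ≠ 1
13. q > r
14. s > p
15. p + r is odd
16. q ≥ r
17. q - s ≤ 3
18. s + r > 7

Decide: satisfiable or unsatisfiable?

Satisfiable

One satisfying assignment is p = 4, q = 6, r = 5, s = 5.
For the less obvious constraints — constraint 4: s + p = 9; constraint 5: s - p = 1; constraint 6: q - r = 1 — and the others hold by inspection.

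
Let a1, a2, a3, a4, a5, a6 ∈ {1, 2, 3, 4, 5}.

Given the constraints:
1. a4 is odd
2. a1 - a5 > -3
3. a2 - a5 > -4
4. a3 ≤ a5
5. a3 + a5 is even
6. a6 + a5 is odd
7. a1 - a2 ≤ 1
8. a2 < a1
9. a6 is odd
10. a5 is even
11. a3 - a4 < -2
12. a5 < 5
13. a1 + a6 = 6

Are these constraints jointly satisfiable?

One satisfying assignment is a1 = 3, a2 = 2, a3 = 2, a4 = 5, a5 = 4, a6 = 3.
For the less obvious constraints — constraint 2: a1 - a5 = -1; constraint 3: a2 - a5 = -2 — and the others hold by inspection.

Satisfiable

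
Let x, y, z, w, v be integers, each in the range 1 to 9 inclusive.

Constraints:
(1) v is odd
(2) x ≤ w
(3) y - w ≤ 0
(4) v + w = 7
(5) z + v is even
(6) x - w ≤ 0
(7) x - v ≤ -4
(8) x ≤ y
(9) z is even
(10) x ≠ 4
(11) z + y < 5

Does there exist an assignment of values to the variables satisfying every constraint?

Unsatisfiable

Constraint 9 makes z even and constraint 1 makes v odd, so z + v must be odd. Constraint 5 says z + v is even — contradiction.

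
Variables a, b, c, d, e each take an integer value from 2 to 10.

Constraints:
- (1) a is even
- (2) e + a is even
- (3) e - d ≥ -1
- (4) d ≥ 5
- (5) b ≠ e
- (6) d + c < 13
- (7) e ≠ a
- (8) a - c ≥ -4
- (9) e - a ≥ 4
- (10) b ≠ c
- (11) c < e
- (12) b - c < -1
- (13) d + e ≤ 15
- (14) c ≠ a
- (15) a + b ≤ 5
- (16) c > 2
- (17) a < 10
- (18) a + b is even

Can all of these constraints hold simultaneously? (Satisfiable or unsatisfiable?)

Satisfiable

Setting (a, b, c, d, e) = (2, 2, 4, 6, 6) satisfies everything: constraint 3: e - d = 0; constraint 6: d + c = 10, and the others follow.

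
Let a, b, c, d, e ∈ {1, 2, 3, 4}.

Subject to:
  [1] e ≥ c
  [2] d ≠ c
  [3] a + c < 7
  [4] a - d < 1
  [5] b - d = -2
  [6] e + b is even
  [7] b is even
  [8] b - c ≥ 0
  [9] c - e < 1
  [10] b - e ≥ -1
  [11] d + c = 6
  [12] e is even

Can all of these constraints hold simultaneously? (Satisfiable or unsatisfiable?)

Try a = 3, b = 2, c = 2, d = 4, e = 2.
Check constraint 3: a + c = 5; constraint 4: a - d = -1; constraint 5: b - d = -2. The remaining constraints are straightforward to verify.

Satisfiable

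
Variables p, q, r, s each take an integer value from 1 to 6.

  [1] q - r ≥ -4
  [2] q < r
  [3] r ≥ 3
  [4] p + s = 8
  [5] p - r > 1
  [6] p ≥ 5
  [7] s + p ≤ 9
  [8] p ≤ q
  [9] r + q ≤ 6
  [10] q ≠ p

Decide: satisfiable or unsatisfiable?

From constraint 3: r ≥ 3. From constraints 6 and 8: q ≥ p ≥ 5. Hence r + q ≥ 8. But constraint 9 requires r + q ≤ 6, and 6 < 8. Contradiction.

Unsatisfiable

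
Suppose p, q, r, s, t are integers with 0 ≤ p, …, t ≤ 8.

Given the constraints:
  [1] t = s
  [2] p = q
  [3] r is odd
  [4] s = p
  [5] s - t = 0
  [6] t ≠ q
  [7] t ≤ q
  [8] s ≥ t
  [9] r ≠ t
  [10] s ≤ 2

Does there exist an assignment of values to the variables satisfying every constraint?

Unsatisfiable

From constraints 1, 2, and 4, t = s = p = q, so t = q. But constraint 6 says t ≠ q. Contradiction.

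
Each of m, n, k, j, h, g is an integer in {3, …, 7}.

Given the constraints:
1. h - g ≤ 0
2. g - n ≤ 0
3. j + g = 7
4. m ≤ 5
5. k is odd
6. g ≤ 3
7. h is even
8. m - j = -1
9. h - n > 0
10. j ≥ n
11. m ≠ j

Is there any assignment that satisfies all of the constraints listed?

Unsatisfiable

Constraints 1, 2, and 9 give n < h, h ≤ g, g ≤ n. Chaining: n < h ≤ g ≤ n, which forces n < n — impossible.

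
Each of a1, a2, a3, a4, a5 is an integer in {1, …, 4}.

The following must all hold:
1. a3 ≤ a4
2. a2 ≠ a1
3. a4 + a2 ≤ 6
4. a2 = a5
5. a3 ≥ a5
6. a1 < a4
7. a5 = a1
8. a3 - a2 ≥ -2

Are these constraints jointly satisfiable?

Unsatisfiable

From constraints 4 and 7, a2 = a5 = a1, so a2 = a1. But constraint 2 says a2 ≠ a1. Contradiction.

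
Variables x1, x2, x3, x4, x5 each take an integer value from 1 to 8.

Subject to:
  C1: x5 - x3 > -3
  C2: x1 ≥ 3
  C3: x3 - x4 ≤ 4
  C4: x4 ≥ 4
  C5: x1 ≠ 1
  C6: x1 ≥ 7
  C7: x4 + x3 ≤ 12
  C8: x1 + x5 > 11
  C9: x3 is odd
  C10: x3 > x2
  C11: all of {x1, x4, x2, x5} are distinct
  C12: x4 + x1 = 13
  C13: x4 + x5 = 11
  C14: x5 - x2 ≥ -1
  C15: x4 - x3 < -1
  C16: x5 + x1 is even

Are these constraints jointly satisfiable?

Take x1 = 8, x2 = 4, x3 = 7, x4 = 5, x5 = 6. Then constraint 1: x5 - x3 = -1; constraint 3: x3 - x4 = 2; constraint 7: x4 + x3 = 12, and every other listed constraint is also met.

Satisfiable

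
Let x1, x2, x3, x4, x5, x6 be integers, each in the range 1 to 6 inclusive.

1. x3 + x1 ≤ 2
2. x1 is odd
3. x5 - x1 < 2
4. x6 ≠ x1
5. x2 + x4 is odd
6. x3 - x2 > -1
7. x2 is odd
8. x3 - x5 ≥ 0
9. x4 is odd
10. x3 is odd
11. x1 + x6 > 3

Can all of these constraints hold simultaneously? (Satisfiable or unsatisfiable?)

Unsatisfiable

Constraint 7 makes x2 odd and constraint 9 makes x4 odd, so x2 + x4 must be even. Constraint 5 says x2 + x4 is odd — contradiction.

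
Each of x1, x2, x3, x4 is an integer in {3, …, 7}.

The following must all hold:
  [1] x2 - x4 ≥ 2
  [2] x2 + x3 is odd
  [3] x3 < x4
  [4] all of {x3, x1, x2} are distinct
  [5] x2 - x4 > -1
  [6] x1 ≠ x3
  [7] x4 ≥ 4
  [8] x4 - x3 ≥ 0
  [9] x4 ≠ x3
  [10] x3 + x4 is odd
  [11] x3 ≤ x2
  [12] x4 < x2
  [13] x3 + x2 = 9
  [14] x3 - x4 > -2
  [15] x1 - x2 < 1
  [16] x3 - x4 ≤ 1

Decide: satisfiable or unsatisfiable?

Take x1 = 4, x2 = 6, x3 = 3, x4 = 4. Then constraint 1: x2 - x4 = 2; constraint 5: x2 - x4 = 2; constraint 8: x4 - x3 = 1, and every other listed constraint is also met.

Satisfiable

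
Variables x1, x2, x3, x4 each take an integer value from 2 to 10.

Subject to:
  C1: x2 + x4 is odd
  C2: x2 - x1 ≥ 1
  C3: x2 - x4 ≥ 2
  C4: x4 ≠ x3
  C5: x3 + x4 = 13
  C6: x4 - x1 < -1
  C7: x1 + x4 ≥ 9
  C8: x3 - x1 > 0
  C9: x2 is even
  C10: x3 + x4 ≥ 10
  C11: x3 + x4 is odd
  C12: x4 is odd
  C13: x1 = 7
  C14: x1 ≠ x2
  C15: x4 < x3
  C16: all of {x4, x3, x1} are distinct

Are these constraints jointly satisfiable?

Satisfiable

Take x1 = 7, x2 = 8, x3 = 8, x4 = 5. Then constraint 2: x2 - x1 = 1; constraint 3: x2 - x4 = 3; constraint 5: x3 + x4 = 13, and every other listed constraint is also met.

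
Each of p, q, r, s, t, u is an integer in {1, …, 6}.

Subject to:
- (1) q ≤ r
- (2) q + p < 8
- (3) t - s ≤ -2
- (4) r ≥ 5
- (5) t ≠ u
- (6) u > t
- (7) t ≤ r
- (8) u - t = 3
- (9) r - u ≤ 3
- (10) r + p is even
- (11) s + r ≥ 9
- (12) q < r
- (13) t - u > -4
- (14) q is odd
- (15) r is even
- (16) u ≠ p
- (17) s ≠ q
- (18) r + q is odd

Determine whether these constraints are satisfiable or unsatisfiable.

Take p = 2, q = 5, r = 6, s = 3, t = 1, u = 4. Then constraint 2: q + p = 7; constraint 3: t - s = -2, and every other listed constraint is also met.

Satisfiable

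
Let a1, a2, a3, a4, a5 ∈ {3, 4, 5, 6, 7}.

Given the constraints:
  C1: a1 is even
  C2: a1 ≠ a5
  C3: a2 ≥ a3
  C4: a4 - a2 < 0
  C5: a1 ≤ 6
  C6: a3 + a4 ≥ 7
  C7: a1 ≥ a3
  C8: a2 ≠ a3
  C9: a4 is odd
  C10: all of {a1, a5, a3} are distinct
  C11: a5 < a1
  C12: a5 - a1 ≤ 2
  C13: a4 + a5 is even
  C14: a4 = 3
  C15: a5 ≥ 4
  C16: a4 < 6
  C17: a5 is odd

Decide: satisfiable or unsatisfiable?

Satisfiable

Take a1 = 6, a2 = 6, a3 = 4, a4 = 3, a5 = 5. Then constraint 4: a4 - a2 = -3; constraint 6: a3 + a4 = 7; constraint 12: a5 - a1 = -1, and every other listed constraint is also met.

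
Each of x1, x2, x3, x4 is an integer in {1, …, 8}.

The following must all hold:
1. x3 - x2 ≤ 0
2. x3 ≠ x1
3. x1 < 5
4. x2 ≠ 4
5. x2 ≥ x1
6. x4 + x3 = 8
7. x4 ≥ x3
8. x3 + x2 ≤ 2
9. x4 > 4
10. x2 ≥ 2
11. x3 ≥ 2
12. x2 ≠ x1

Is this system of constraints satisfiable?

From constraint 11: x3 ≥ 2. From constraint 10: x2 ≥ 2. Hence x3 + x2 ≥ 4. But constraint 8 requires x3 + x2 ≤ 2, and 2 < 4. Contradiction.

Unsatisfiable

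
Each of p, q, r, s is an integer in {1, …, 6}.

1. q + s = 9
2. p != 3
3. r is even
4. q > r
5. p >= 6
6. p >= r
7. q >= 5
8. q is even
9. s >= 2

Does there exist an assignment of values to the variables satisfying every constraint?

Satisfiable

Try p = 6, q = 6, r = 2, s = 3.
Check constraint 1: q + s = 9; constraint 3: r = 2 is even. The remaining constraints are straightforward to verify.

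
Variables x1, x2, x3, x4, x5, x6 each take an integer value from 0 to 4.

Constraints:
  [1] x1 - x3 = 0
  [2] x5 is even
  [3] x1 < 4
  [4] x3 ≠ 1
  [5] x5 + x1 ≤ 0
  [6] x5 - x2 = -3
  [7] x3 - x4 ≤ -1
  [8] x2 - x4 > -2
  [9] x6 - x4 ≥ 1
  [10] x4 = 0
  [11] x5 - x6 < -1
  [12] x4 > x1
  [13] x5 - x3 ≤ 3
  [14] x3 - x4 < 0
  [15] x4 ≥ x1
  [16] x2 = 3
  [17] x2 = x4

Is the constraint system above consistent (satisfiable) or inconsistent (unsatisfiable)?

Unsatisfiable

Constraint 16 fixes x2 = 3 and constraint 10 fixes x4 = 0, but constraint 17 requires x2 = x4. Since 3 ≠ 0, contradiction.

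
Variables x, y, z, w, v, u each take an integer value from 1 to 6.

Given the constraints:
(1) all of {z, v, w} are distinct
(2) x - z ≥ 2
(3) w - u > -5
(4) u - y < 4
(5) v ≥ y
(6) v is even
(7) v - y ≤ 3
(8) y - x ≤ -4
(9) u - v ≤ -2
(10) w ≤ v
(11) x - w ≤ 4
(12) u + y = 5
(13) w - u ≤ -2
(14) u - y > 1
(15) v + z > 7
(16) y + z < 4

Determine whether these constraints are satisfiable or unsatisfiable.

Constraints 7, 8, 9, 11, and 13 give x − y ≥ 4, y − v ≥ -3, v − u ≥ 2, u − w ≥ 2, w − x ≥ -4.
Adding all 5 inequalities: the left sides telescope to 0, and the right sides sum to 4 + (-3) + 2 + 2 + (-4) = 1. So 0 ≥ 1, which is false.

Unsatisfiable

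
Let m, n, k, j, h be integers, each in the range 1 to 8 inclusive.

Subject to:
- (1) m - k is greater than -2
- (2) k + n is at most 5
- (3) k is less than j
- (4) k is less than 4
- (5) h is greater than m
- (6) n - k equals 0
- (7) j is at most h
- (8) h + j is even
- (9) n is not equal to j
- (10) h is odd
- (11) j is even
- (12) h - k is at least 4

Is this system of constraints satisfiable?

Unsatisfiable

Constraint 10 makes h odd and constraint 11 makes j even, so h + j must be odd. Constraint 8 says h + j is even — contradiction.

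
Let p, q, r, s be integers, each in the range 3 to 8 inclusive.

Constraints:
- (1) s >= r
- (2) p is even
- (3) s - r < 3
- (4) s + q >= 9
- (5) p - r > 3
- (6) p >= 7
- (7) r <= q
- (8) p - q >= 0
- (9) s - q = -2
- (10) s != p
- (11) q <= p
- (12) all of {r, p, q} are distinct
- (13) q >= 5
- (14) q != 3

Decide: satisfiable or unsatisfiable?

Satisfiable

The assignment p = 8, q = 6, r = 4, s = 4 works:
  constraint 3 holds since s - r = 0.
  constraint 4 holds since s + q = 10.
  constraint 5 holds since p - r = 4.
The rest check out directly.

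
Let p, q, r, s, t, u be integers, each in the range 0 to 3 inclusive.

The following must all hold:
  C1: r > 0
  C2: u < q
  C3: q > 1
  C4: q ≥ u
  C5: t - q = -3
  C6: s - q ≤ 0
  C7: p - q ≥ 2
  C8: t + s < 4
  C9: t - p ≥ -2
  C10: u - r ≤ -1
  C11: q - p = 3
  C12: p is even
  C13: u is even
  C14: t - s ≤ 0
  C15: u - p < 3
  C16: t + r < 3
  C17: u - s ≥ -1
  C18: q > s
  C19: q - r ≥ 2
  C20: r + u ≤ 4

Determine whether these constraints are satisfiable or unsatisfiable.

Constraints 7, 9, 10, 14, 17, and 19 give q − r ≥ 2, r − u ≥ 1, u − s ≥ -1, s − t ≥ 0, t − p ≥ -2, p − q ≥ 2.
Adding all 6 inequalities: the left sides telescope to 0, and the right sides sum to 2 + 1 + (-1) + 0 + (-2) + 2 = 2. So 0 ≥ 2, which is false.

Unsatisfiable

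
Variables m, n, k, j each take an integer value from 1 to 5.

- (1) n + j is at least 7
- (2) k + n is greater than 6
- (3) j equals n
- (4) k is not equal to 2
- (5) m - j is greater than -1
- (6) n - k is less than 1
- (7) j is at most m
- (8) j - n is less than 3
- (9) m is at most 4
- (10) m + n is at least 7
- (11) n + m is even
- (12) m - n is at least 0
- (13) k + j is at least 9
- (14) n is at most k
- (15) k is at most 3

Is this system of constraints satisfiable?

Unsatisfiable

From constraint 15: k ≤ 3. From constraints 7 and 9: j ≤ m ≤ 4. Hence k + j ≤ 7. But constraint 13 requires k + j ≥ 9, and 9 > 7. Contradiction.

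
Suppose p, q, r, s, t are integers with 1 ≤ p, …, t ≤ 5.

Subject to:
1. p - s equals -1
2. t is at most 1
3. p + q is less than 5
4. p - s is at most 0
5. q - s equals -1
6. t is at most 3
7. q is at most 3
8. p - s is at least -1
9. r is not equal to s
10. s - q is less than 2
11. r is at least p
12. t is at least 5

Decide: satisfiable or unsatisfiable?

From constraint 12: t ≥ 5. From constraint 6: t ≤ 3. But 3 < 5, so no value of t works.

Unsatisfiable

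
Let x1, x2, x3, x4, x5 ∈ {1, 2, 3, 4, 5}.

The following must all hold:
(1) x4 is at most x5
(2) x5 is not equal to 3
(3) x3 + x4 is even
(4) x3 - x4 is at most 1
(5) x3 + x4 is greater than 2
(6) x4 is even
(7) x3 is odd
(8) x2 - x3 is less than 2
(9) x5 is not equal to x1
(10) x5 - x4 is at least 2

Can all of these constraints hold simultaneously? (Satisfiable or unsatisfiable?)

Constraint 7 makes x3 odd and constraint 6 makes x4 even, so x3 + x4 must be odd. Constraint 3 says x3 + x4 is even — contradiction.

Unsatisfiable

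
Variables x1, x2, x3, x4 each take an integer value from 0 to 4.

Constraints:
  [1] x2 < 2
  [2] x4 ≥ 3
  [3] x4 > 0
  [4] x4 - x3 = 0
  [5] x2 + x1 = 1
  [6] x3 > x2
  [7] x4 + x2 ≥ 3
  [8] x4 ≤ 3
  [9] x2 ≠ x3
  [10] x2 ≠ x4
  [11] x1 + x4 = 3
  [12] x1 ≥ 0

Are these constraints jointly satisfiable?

Take x1 = 0, x2 = 1, x3 = 3, x4 = 3. Then constraint 4: x4 - x3 = 0; constraint 5: x2 + x1 = 1, and every other listed constraint is also met.

Satisfiable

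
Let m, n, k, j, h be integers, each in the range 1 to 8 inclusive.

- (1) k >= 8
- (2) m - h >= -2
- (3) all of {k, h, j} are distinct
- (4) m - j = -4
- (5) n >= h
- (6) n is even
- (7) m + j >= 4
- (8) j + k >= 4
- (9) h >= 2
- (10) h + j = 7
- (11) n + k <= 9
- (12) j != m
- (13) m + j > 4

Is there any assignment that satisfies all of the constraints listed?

Unsatisfiable

From constraints 5 and 9: n ≥ h ≥ 2. From constraint 1: k ≥ 8. Hence n + k ≥ 10. But constraint 11 requires n + k ≤ 9, and 9 < 10. Contradiction.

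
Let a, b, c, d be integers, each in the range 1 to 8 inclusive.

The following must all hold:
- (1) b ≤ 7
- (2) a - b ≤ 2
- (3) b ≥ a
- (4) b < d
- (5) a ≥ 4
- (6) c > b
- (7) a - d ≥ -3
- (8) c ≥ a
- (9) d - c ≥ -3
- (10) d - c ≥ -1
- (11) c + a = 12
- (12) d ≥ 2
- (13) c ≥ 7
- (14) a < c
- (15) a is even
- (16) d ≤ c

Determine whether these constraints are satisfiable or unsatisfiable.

Satisfiable

The assignment a = 4, b = 4, c = 8, d = 7 works:
  constraint 2 holds since a - b = 0.
  constraint 7 holds since a - d = -3.
The rest check out directly.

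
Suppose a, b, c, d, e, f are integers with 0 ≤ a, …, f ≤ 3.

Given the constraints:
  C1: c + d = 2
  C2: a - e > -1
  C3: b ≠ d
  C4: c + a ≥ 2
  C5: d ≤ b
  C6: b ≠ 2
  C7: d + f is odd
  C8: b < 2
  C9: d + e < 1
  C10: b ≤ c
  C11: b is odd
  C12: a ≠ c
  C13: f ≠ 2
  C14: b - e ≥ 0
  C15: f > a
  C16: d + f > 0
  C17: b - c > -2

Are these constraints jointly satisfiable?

Satisfiable

One satisfying assignment is a = 1, b = 1, c = 2, d = 0, e = 0, f = 3.
For the less obvious constraints — constraint 1: c + d = 2; constraint 2: a - e = 1 — and the others hold by inspection.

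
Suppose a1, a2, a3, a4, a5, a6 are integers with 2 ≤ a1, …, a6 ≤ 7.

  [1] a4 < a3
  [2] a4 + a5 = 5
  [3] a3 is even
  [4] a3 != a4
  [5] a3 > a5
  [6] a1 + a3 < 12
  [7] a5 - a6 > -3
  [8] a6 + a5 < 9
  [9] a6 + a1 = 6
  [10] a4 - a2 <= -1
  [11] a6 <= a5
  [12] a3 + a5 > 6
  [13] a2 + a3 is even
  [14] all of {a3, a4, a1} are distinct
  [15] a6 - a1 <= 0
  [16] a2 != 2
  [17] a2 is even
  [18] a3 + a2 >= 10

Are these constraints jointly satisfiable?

The assignment a1 = 3, a2 = 6, a3 = 6, a4 = 2, a5 = 3, a6 = 3 works:
  constraint 2 holds since a4 + a5 = 5.
  constraint 6 holds since a1 + a3 = 9.
  constraint 7 holds since a5 - a6 = 0.
The rest check out directly.

Satisfiable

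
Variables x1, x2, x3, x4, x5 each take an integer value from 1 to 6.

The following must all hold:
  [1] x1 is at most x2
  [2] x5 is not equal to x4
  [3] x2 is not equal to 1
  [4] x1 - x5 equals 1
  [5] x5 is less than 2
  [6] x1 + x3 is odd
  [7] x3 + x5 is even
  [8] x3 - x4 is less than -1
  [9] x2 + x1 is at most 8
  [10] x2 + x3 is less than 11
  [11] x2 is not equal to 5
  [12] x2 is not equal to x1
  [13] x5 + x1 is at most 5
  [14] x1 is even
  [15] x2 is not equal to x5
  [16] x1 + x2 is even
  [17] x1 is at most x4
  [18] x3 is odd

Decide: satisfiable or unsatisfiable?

Setting (x1, x2, x3, x4, x5) = (2, 6, 3, 5, 1) satisfies everything: constraint 4: x1 - x5 = 1; constraint 8: x3 - x4 = -2, and the others follow.

Satisfiable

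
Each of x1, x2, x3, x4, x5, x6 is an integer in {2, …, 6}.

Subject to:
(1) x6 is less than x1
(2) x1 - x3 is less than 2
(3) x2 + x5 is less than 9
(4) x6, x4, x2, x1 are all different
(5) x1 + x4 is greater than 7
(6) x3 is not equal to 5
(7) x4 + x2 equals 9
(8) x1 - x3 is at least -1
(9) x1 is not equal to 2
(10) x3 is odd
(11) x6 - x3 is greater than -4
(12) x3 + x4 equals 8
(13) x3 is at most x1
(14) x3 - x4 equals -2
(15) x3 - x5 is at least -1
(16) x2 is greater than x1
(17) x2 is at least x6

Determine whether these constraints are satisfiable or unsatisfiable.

Setting (x1, x2, x3, x4, x5, x6) = (3, 4, 3, 5, 2, 2) satisfies everything: constraint 2: x1 - x3 = 0; constraint 3: x2 + x5 = 6, and the others follow.

Satisfiable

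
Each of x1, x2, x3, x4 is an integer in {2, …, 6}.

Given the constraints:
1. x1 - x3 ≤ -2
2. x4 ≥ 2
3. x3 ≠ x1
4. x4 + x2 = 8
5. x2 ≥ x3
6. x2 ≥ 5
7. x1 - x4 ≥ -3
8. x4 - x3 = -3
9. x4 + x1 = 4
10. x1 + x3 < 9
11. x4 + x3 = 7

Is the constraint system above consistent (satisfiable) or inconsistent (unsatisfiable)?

One satisfying assignment is x1 = 2, x2 = 6, x3 = 5, x4 = 2.
For the less obvious constraints — constraint 1: x1 - x3 = -3; constraint 4: x4 + x2 = 8 — and the others hold by inspection.

Satisfiable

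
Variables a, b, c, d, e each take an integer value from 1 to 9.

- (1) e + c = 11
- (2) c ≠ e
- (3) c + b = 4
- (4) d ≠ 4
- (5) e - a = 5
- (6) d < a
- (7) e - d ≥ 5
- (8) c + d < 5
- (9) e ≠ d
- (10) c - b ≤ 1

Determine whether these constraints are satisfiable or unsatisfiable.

Try a = 4, b = 2, c = 2, d = 1, e = 9.
Check constraint 1: e + c = 11; constraint 3: c + b = 4; constraint 5: e - a = 5. The remaining constraints are straightforward to verify.

Satisfiable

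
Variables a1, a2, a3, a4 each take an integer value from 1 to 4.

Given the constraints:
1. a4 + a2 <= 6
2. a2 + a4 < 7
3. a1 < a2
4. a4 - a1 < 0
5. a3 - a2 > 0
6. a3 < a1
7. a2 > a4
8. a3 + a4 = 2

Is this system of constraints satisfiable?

Unsatisfiable

Constraints 3, 5, and 6 give a1 < a2, a2 < a3, a3 < a1. Chaining: a1 < a2 < a3 < a1, which forces a1 < a1 — impossible.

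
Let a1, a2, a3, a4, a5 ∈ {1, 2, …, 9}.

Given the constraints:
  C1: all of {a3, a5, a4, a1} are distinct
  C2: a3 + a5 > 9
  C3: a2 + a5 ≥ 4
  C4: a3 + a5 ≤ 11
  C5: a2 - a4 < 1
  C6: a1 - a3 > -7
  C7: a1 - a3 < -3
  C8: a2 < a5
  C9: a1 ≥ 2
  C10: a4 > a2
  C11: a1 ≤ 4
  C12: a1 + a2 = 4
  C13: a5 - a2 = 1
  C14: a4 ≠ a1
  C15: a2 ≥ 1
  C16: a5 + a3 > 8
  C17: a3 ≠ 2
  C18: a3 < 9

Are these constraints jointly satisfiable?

Satisfiable

One satisfying assignment is a1 = 2, a2 = 2, a3 = 8, a4 = 4, a5 = 3.
For the less obvious constraints — constraint 2: a3 + a5 = 11; constraint 3: a2 + a5 = 5; constraint 4: a3 + a5 = 11 — and the others hold by inspection.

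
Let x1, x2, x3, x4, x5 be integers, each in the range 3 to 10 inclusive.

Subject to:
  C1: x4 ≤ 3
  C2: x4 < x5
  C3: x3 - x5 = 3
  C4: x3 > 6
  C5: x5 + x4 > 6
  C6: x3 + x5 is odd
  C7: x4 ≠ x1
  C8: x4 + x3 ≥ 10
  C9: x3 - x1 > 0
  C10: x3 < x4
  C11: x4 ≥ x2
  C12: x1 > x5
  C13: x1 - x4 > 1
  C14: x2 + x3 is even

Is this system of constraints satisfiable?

Constraints 2, 9, 10, and 12 give x5 < x1, x1 < x3, x3 < x4, x4 < x5. Chaining: x5 < x1 < x3 < x4 < x5, which forces x5 < x5 — impossible.

Unsatisfiable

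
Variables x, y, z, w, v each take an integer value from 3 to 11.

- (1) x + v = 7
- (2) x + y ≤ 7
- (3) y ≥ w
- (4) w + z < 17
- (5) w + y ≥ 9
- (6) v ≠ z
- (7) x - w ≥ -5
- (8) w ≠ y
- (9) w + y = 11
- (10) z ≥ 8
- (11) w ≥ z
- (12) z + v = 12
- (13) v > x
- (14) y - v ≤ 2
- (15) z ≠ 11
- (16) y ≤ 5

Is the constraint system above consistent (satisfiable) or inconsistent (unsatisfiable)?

Unsatisfiable

From constraints 10 and 11: w ≥ z and z ≥ 8, so w ≥ 8. From constraints 3 and 16: w ≤ y and y ≤ 5, so w ≤ 5. But 5 < 8, so no value of w works.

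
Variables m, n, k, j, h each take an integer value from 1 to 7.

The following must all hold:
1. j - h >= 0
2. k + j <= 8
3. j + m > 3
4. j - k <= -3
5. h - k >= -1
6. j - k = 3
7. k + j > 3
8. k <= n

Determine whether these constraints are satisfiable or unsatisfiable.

Unsatisfiable

Constraints 1, 4, and 5 give j − h ≥ 0, h − k ≥ -1, k − j ≥ 3.
Adding all 3 inequalities: the left sides telescope to 0, and the right sides sum to 0 + (-1) + 3 = 2. So 0 ≥ 2, which is false.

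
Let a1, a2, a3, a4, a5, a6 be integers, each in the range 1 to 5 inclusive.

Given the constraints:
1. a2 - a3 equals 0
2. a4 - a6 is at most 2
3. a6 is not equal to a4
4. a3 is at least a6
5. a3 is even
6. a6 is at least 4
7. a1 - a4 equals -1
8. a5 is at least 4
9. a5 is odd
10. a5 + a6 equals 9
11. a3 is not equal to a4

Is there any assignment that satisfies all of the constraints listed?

One satisfying assignment is a1 = 2, a2 = 4, a3 = 4, a4 = 3, a5 = 5, a6 = 4.
For the less obvious constraints — constraint 1: a2 - a3 = 0; constraint 2: a4 - a6 = -1 — and the others hold by inspection.

Satisfiable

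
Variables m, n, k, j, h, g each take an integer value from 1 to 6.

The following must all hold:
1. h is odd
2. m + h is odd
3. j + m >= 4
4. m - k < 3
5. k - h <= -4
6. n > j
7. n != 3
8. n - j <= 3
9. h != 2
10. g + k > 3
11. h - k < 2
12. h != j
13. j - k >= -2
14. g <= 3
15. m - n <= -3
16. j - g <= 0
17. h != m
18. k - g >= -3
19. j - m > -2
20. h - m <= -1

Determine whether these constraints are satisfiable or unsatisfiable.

Unsatisfiable

Constraints 5, 8, 15, 16, 18, and 20 give g − j ≥ 0, j − n ≥ -3, n − m ≥ 3, m − h ≥ 1, h − k ≥ 4, k − g ≥ -3.
Adding all 6 inequalities: the left sides telescope to 0, and the right sides sum to 0 + (-3) + 3 + 1 + 4 + (-3) = 2. So 0 ≥ 2, which is false.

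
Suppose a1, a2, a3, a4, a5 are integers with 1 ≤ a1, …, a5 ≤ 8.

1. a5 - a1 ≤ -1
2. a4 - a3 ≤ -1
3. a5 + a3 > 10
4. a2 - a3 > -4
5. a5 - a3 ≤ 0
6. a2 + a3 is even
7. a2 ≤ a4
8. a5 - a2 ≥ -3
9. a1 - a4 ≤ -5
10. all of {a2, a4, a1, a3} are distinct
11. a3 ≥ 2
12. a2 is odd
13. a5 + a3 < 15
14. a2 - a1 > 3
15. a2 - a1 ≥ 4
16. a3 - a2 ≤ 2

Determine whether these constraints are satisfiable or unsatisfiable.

Constraints 1, 2, 8, 9, and 16 give a1 − a5 ≥ 1, a5 − a2 ≥ -3, a2 − a3 ≥ -2, a3 − a4 ≥ 1, a4 − a1 ≥ 5.
Adding all 5 inequalities: the left sides telescope to 0, and the right sides sum to 1 + (-3) + (-2) + 1 + 5 = 2. So 0 ≥ 2, which is false.

Unsatisfiable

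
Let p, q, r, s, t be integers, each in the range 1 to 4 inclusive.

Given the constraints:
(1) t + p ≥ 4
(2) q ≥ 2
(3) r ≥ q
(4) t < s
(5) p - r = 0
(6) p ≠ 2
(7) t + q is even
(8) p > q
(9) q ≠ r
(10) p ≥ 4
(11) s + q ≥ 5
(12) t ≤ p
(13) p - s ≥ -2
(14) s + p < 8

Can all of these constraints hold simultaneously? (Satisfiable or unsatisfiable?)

Satisfiable

Setting (p, q, r, s, t) = (4, 2, 4, 3, 2) satisfies everything: constraint 1: t + p = 6; constraint 5: p - r = 0; constraint 11: s + q = 5, and the others follow.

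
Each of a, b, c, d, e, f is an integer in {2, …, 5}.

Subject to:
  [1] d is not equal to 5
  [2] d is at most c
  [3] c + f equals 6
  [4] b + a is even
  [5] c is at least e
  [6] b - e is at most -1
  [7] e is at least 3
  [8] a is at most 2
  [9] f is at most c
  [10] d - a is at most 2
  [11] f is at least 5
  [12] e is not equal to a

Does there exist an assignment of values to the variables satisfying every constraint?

Unsatisfiable

From constraints 5 and 7: c ≥ e ≥ 3. From constraint 11: f ≥ 5. Hence c + f ≥ 8. But constraint 3 requires c + f = 6, and 6 < 8. Contradiction.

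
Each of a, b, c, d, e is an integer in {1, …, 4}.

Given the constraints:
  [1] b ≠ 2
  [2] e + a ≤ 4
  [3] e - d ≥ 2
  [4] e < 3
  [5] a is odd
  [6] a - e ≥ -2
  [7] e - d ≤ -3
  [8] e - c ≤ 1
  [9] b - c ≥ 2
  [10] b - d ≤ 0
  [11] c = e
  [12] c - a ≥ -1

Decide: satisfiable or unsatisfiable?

Unsatisfiable

Constraints 3, 6, 9, 10, and 12 give b − c ≥ 2, c − a ≥ -1, a − e ≥ -2, e − d ≥ 2, d − b ≥ 0.
Adding all 5 inequalities: the left sides telescope to 0, and the right sides sum to 2 + (-1) + (-2) + 2 + 0 = 1. So 0 ≥ 1, which is false.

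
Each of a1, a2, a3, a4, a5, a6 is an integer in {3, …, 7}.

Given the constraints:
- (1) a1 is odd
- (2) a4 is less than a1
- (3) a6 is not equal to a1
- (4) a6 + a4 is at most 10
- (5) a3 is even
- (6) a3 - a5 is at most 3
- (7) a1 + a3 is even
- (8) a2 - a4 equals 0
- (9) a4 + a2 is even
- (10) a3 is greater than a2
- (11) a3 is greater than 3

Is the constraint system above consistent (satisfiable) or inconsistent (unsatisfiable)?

Unsatisfiable

Constraint 1 makes a1 odd and constraint 5 makes a3 even, so a1 + a3 must be odd. Constraint 7 says a1 + a3 is even — contradiction.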